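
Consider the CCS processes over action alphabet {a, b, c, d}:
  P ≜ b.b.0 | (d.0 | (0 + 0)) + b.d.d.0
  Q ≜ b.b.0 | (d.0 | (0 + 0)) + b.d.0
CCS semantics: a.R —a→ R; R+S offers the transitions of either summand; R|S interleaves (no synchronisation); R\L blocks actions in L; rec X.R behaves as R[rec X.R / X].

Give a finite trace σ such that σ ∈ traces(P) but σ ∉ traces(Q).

bdd

Reachable graph of P (9 states):
  m0 = b.b.0 | (d.0 | (0 + 0)) + b.d.d.0 | --b--▸ m1, --b--▸ m2, --d--▸ m3
  m1 = b.0 | (d.0 | (0 + 0)) | --b--▸ m4, --d--▸ m5
  m2 = d.d.0 | --d--▸ m6
  m3 = b.b.0 | (0 | (0 + 0)) | --b--▸ m5
  m4 = 0 | (d.0 | (0 + 0)) | --d--▸ m7
  m5 = b.0 | (0 | (0 + 0)) | --b--▸ m7
  m6 = d.0 | --d--▸ m8
  m7 = 0 | (0 | (0 + 0)) | ·
  m8 = 0 | ·
Reachable graph of Q (8 states):
  n0 = b.b.0 | (d.0 | (0 + 0)) + b.d.0 | --b--▸ n1, --b--▸ n2, --d--▸ n3
  n1 = b.0 | (d.0 | (0 + 0)) | --b--▸ n4, --d--▸ n5
  n2 = d.0 | --d--▸ n6
  n3 = b.b.0 | (0 | (0 + 0)) | --b--▸ n5
  n4 = 0 | (d.0 | (0 + 0)) | --d--▸ n7
  n5 = b.0 | (0 | (0 + 0)) | --b--▸ n7
  n6 = 0 | ·
  n7 = 0 | (0 | (0 + 0)) | ·
Executing bdd from P (initial set {m0}):
  [1] b ⇒ {m1, m2}
  [2] d ⇒ {m5, m6}
  [3] d ⇒ {m8}
  ✓ P
Executing bdd from Q (initial set {n0}):
  [1] b ⇒ {n1, n2}
  [2] d ⇒ {n5, n6}
  [3] d ⇒ no successor for Q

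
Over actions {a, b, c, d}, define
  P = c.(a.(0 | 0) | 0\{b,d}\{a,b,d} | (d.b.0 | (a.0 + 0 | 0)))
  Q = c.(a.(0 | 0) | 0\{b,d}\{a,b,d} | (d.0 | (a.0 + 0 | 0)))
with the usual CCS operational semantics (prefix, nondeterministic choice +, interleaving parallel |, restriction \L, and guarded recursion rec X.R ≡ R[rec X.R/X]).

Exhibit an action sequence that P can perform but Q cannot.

cdb

LTS(P): 13 reachable states
  s0 = c.(a.(0 | 0) | 0\{b,d}\{a,b,d} | (d.b.0 | (a.0 + 0 | 0))) | ··c··> s1
  s1 = a.(0 | 0) | 0\{b,d}\{a,b,d} | (d.b.0 | (a.0 + 0 | 0)) | ··a··> s2, ··a··> s3, ··d··> s4
  s2 = 0 | 0 | 0\{b,d}\{a,b,d} | (d.b.0 | (a.0 + 0 | 0)) | ··a··> s5, ··d··> s6
  s3 = a.(0 | 0) | 0\{b,d}\{a,b,d} | (d.b.0 | 0) | ··a··> s5, ··d··> s7
  s4 = a.(0 | 0) | 0\{b,d}\{a,b,d} | (b.0 | (a.0 + 0 | 0)) | ··a··> s6, ··a··> s7, ··b··> s8
  s5 = 0 | 0 | 0\{b,d}\{a,b,d} | (d.b.0 | 0) | ··d··> s9
  s6 = 0 | 0 | 0\{b,d}\{a,b,d} | (b.0 | (a.0 + 0 | 0)) | ··a··> s9, ··b··> s10
  s7 = a.(0 | 0) | 0\{b,d}\{a,b,d} | (b.0 | 0) | ··a··> s9, ··b··> s11
  s8 = a.(0 | 0) | 0\{b,d}\{a,b,d} | (0 | (a.0 + 0 | 0)) | ··a··> s10, ··a··> s11
  s9 = 0 | 0 | 0\{b,d}\{a,b,d} | (b.0 | 0) | ··b··> s12
  s10 = 0 | 0 | 0\{b,d}\{a,b,d} | (0 | (a.0 + 0 | 0)) | ··a··> s12
  s11 = a.(0 | 0) | 0\{b,d}\{a,b,d} | (0 | 0) | ··a··> s12
  s12 = 0 | 0 | 0\{b,d}\{a,b,d} | (0 | 0) | deadlocked
LTS(Q): 9 reachable states
  t0 = c.(a.(0 | 0) | 0\{b,d}\{a,b,d} | (d.0 | (a.0 + 0 | 0))) | ··c··> t1
  t1 = a.(0 | 0) | 0\{b,d}\{a,b,d} | (d.0 | (a.0 + 0 | 0)) | ··a··> t2, ··a··> t3, ··d··> t4
  t2 = 0 | 0 | 0\{b,d}\{a,b,d} | (d.0 | (a.0 + 0 | 0)) | ··a··> t5, ··d··> t6
  t3 = a.(0 | 0) | 0\{b,d}\{a,b,d} | (d.0 | 0) | ··a··> t5, ··d··> t7
  t4 = a.(0 | 0) | 0\{b,d}\{a,b,d} | (0 | (a.0 + 0 | 0)) | ··a··> t6, ··a··> t7
  t5 = 0 | 0 | 0\{b,d}\{a,b,d} | (d.0 | 0) | ··d··> t8
  t6 = 0 | 0 | 0\{b,d}\{a,b,d} | (0 | (a.0 + 0 | 0)) | ··a··> t8
  t7 = a.(0 | 0) | 0\{b,d}\{a,b,d} | (0 | 0) | ··a··> t8
  t8 = 0 | 0 | 0\{b,d}\{a,b,d} | (0 | 0) | deadlocked
Trace ⟨cdb⟩ through P, begin at {s0}:
  [1] c ⇒ {s1}
  [2] d ⇒ {s4}
  [3] b ⇒ {s8}
  — P admits the full trace.
Trace ⟨cdb⟩ through Q, begin at {t0}:
  [1] c ⇒ {t1}
  [2] d ⇒ {t4}
  [3] b ⇒ ∅  — Q cannot continue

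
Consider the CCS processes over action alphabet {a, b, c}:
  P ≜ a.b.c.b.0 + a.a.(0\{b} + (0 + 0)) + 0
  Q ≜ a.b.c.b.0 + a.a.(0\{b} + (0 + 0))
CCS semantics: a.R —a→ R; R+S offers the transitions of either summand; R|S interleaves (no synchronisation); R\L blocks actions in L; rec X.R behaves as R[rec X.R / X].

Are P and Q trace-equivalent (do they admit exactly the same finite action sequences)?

YES

Reachable graph of P (7 states):
  m0 = a.b.c.b.0 + a.a.(0\{b} + (0 + 0)) + 0 has moves =a=> m1, =a=> m2
  m1 = a.(0\{b} + (0 + 0)) has moves =a=> m3
  m2 = b.c.b.0 has moves =b=> m4
  m3 = 0\{b} + (0 + 0) has moves deadlocked
  m4 = c.b.0 has moves =c=> m5
  m5 = b.0 has moves =b=> m6
  m6 = 0 has moves deadlocked
Reachable graph of Q (7 states):
  n0 = a.b.c.b.0 + a.a.(0\{b} + (0 + 0)) has moves =a=> n1, =a=> n2
  n1 = a.(0\{b} + (0 + 0)) has moves =a=> n3
  n2 = b.c.b.0 has moves =b=> n4
  n3 = 0\{b} + (0 + 0) has moves deadlocked
  n4 = c.b.0 has moves =c=> n5
  n5 = b.0 has moves =b=> n6
  n6 = 0 has moves deadlocked
Coarsest stable partition (strong bisimilarity classes):
  B0 = {m0, n0}
  B1 = {m1, n1}
  B2 = {m3, m6, n3, n6}
  B3 = {m2, n2}
  B4 = {m4, n4}
  B5 = {m5, n5}
m0 ∈ B0, n0 ∈ B0 → same block
Bisimilar ⇒ trace-equivalent.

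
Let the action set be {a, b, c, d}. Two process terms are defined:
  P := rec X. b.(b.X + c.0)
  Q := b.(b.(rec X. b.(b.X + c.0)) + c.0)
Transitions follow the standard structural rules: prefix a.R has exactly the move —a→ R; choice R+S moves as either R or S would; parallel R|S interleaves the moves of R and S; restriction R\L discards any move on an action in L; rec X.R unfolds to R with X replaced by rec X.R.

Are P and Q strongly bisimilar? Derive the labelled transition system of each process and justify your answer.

YES

Reachable graph of P (3 states):
  s0 = rec X. b.(b.X + c.0) → -b-> s1
  s1 = b.(rec X. b.(b.X + c.0)) + c.0 → -b-> s0, -c-> s2
  s2 = 0 → ∅
Reachable graph of Q (4 states):
  t0 = b.(b.(rec X. b.(b.X + c.0)) + c.0) → -b-> t1
  t1 = b.(rec X. b.(b.X + c.0)) + c.0 → -b-> t2, -c-> t3
  t2 = rec X. b.(b.X + c.0) → -b-> t1
  t3 = 0 → ∅
Coarsest stable partition (strong bisimilarity classes):
  B0 = {s0, t0, t2}
  B1 = {s1, t1}
  B2 = {s2, t3}
s0 ∈ B0, t0 ∈ B0 → same block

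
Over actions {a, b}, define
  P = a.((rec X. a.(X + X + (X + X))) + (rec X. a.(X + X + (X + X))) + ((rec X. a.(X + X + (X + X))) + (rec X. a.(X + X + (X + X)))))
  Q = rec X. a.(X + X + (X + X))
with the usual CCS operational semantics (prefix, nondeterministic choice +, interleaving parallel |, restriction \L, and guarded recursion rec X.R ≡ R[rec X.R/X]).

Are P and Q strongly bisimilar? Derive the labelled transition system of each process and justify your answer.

P's transition system — 2 states:
  s0 = a.((rec X. a.(X + X + (X + X))) + (rec X. a.(X + X + (X + X))) + ((rec X. a.(X + X + (X + X))) + (rec X. a.(X + X + (X + X))))) ⊢ ··a··> s1
  s1 = (rec X. a.(X + X + (X + X))) + (rec X. a.(X + X + (X + X))) + ((rec X. a.(X + X + (X + X))) + (rec X. a.(X + X + (X + X)))) ⊢ ··a··> s1
Q's transition system — 2 states:
  t0 = rec X. a.(X + X + (X + X)) ⊢ ··a··> t1
  t1 = (rec X. a.(X + X + (X + X))) + (rec X. a.(X + X + (X + X))) + ((rec X. a.(X + X + (X + X))) + (rec X. a.(X + X + (X + X)))) ⊢ ··a··> t1
Bisimilarity quotient blocks:
  B0 = {s0, s1, t0, t1}
s0 ∈ B0, t0 ∈ B0 → same block

bisimilar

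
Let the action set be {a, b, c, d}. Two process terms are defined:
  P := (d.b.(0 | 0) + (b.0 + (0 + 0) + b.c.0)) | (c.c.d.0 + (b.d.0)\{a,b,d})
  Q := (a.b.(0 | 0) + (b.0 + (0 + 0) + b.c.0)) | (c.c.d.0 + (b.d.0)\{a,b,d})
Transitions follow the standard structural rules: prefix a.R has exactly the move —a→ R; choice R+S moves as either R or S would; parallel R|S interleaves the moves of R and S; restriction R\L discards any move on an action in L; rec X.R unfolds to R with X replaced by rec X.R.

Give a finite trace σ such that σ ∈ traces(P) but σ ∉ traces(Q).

LTS(P): 20 reachable states
  s0 = (d.b.(0 | 0) + (b.0 + (0 + 0) + b.c.0)) | (c.c.d.0 + (b.d.0)\{a,b,d}) → —b→ s1, —b→ s2, —c→ s3, —d→ s4
  s1 = 0 | (c.c.d.0 + (b.d.0)\{a,b,d}) → —c→ s5
  s2 = c.0 | (c.c.d.0 + (b.d.0)\{a,b,d}) → —c→ s1, —c→ s6
  s3 = (d.b.(0 | 0) + (b.0 + (0 + 0) + b.c.0)) | c.d.0 → —b→ s5, —b→ s6, —c→ s7, —d→ s8
  s4 = b.(0 | 0) | (c.c.d.0 + (b.d.0)\{a,b,d}) → —b→ s9, —c→ s8
  s5 = 0 | c.d.0 → —c→ s10
  s6 = c.0 | c.d.0 → —c→ s11, —c→ s5
  s7 = (d.b.(0 | 0) + (b.0 + (0 + 0) + b.c.0)) | d.0 → —b→ s10, —b→ s11, —d→ s12, —d→ s13
  s8 = b.(0 | 0) | c.d.0 → —b→ s14, —c→ s13
  s9 = 0 | 0 | (c.c.d.0 + (b.d.0)\{a,b,d}) → —c→ s14
  s10 = 0 | d.0 → —d→ s15
  s11 = c.0 | d.0 → —c→ s10, —d→ s16
  s12 = (d.b.(0 | 0) + (b.0 + (0 + 0) + b.c.0)) | 0 → —b→ s15, —b→ s16, —d→ s17
  s13 = b.(0 | 0) | d.0 → —b→ s18, —d→ s17
  s14 = 0 | 0 | c.d.0 → —c→ s18
  s15 = 0 | 0 → deadlocked
  s16 = c.0 | 0 → —c→ s15
  s17 = b.(0 | 0) | 0 → —b→ s19
  s18 = 0 | 0 | d.0 → —d→ s19
  s19 = 0 | 0 | 0 → deadlocked
LTS(Q): 20 reachable states
  t0 = (a.b.(0 | 0) + (b.0 + (0 + 0) + b.c.0)) | (c.c.d.0 + (b.d.0)\{a,b,d}) → —a→ t1, —b→ t2, —b→ t3, —c→ t4
  t1 = b.(0 | 0) | (c.c.d.0 + (b.d.0)\{a,b,d}) → —b→ t5, —c→ t6
  t2 = 0 | (c.c.d.0 + (b.d.0)\{a,b,d}) → —c→ t7
  t3 = c.0 | (c.c.d.0 + (b.d.0)\{a,b,d}) → —c→ t2, —c→ t8
  t4 = (a.b.(0 | 0) + (b.0 + (0 + 0) + b.c.0)) | c.d.0 → —a→ t6, —b→ t7, —b→ t8, —c→ t9
  t5 = 0 | 0 | (c.c.d.0 + (b.d.0)\{a,b,d}) → —c→ t10
  t6 = b.(0 | 0) | c.d.0 → —b→ t10, —c→ t11
  t7 = 0 | c.d.0 → —c→ t12
  t8 = c.0 | c.d.0 → —c→ t13, —c→ t7
  t9 = (a.b.(0 | 0) + (b.0 + (0 + 0) + b.c.0)) | d.0 → —a→ t11, —b→ t12, —b→ t13, —d→ t14
  t10 = 0 | 0 | c.d.0 → —c→ t15
  t11 = b.(0 | 0) | d.0 → —b→ t15, —d→ t16
  t12 = 0 | d.0 → —d→ t17
  t13 = c.0 | d.0 → —c→ t12, —d→ t18
  t14 = (a.b.(0 | 0) + (b.0 + (0 + 0) + b.c.0)) | 0 → —a→ t16, —b→ t17, —b→ t18
  t15 = 0 | 0 | d.0 → —d→ t19
  t16 = b.(0 | 0) | 0 → —b→ t19
  t17 = 0 | 0 → deadlocked
  t18 = c.0 | 0 → —c→ t17
  t19 = 0 | 0 | 0 → deadlocked
Run σ = ⟨d⟩ on P: start {s0}
  [1] d ⇒ {s4}
  — P admits the full trace.
Run σ = ⟨d⟩ on Q: start {t0}
  [1] d ⇒ no successor for Q

d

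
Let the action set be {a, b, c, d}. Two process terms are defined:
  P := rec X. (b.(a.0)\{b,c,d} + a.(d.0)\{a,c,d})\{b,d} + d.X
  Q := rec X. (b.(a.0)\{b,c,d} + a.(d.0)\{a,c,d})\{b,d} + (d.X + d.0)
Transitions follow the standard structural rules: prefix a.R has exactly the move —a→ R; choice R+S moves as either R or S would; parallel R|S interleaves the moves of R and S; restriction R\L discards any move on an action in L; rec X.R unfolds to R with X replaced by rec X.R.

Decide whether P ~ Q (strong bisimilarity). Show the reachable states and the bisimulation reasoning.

NO

P's transition system — 2 states:
  p0 = rec X. (b.(a.0)\{b,c,d} + a.(d.0)\{a,c,d})\{b,d} + d.X ⊢ --a--▸ p1, --d--▸ p0
  p1 = (d.0)\{a,c,d}\{b,d} ⊢ (no moves)
Q's transition system — 3 states:
  q0 = rec X. (b.(a.0)\{b,c,d} + a.(d.0)\{a,c,d})\{b,d} + (d.X + d.0) ⊢ --a--▸ q1, --d--▸ q0, --d--▸ q2
  q1 = (d.0)\{a,c,d}\{b,d} ⊢ (no moves)
  q2 = 0 ⊢ (no moves)
Bisimilarity quotient blocks:
  B0 = {p0}
  B1 = {p1, q1, q2}
  B2 = {q0}
p0 ∈ B0, q0 ∈ B2 → different blocks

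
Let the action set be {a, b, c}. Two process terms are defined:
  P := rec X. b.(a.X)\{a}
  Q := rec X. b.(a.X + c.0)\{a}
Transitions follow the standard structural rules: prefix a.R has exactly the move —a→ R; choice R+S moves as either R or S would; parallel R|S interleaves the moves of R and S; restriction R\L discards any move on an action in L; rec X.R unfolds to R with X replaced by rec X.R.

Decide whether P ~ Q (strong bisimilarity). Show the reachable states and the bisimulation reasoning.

P's transition system — 2 states:
  s0 = rec X. b.(a.X)\{a} → —b→ s1
  s1 = (a.(rec X. b.(a.X)\{a}))\{a} → ·
Q's transition system — 3 states:
  t0 = rec X. b.(a.X + c.0)\{a} → —b→ t1
  t1 = (a.(rec X. b.(a.X + c.0)\{a}) + c.0)\{a} → —c→ t2
  t2 = 0\{a} → ·
Coarsest stable partition (strong bisimilarity classes):
  B0 = {s0}
  B1 = {s1, t2}
  B2 = {t0}
  B3 = {t1}
s0 ∈ B0, t0 ∈ B2 → different blocks

P ≁ Q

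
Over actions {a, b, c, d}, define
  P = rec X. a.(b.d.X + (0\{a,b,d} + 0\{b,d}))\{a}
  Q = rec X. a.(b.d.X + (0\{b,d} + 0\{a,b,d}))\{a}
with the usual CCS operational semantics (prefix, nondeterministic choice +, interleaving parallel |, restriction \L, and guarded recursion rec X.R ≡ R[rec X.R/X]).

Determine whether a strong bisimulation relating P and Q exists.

LTS(P): 4 reachable states
  s0 = rec X. a.(b.d.X + (0\{a,b,d} + 0\{b,d}))\{a} ⊢ —a→ s1
  s1 = (b.d.(rec X. a.(b.d.X + (0\{a,b,d} + 0\{b,d}))\{a}) + (0\{a,b,d} + 0\{b,d}))\{a} ⊢ —b→ s2
  s2 = (d.(rec X. a.(b.d.X + (0\{a,b,d} + 0\{b,d}))\{a}))\{a} ⊢ —d→ s3
  s3 = (rec X. a.(b.d.X + (0\{a,b,d} + 0\{b,d}))\{a})\{a} ⊢ deadlocked
LTS(Q): 4 reachable states
  t0 = rec X. a.(b.d.X + (0\{b,d} + 0\{a,b,d}))\{a} ⊢ —a→ t1
  t1 = (b.d.(rec X. a.(b.d.X + (0\{b,d} + 0\{a,b,d}))\{a}) + (0\{b,d} + 0\{a,b,d}))\{a} ⊢ —b→ t2
  t2 = (d.(rec X. a.(b.d.X + (0\{b,d} + 0\{a,b,d}))\{a}))\{a} ⊢ —d→ t3
  t3 = (rec X. a.(b.d.X + (0\{b,d} + 0\{a,b,d}))\{a})\{a} ⊢ deadlocked
Bisimilarity quotient blocks:
  B0 = {s0, t0}
  B1 = {s1, t1}
  B2 = {s2, t2}
  B3 = {s3, t3}
s0 ∈ B0, t0 ∈ B0 → same block

bisimilar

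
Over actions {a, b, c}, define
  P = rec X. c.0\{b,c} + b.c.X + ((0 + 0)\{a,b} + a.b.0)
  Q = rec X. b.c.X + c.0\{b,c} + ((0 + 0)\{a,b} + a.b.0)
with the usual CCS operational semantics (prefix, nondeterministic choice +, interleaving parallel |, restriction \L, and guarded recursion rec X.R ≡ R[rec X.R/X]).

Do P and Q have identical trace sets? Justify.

Reachable graph of P (5 states):
  p0 = rec X. c.0\{b,c} + b.c.X + ((0 + 0)\{a,b} + a.b.0) → --a--▸ p1, --b--▸ p2, --c--▸ p3
  p1 = b.0 → --b--▸ p4
  p2 = c.(rec X. c.0\{b,c} + b.c.X + ((0 + 0)\{a,b} + a.b.0)) → --c--▸ p0
  p3 = 0\{b,c} → ∅
  p4 = 0 → ∅
Reachable graph of Q (5 states):
  q0 = rec X. b.c.X + c.0\{b,c} + ((0 + 0)\{a,b} + a.b.0) → --a--▸ q1, --b--▸ q2, --c--▸ q3
  q1 = b.0 → --b--▸ q4
  q2 = c.(rec X. b.c.X + c.0\{b,c} + ((0 + 0)\{a,b} + a.b.0)) → --c--▸ q0
  q3 = 0\{b,c} → ∅
  q4 = 0 → ∅
Coarsest stable partition (strong bisimilarity classes):
  B0 = {p0, q0}
  B1 = {p1, q1}
  B2 = {p3, p4, q3, q4}
  B3 = {p2, q2}
p0 ∈ B0, q0 ∈ B0 → same block
Bisimilar ⇒ trace-equivalent.

traces(P) = traces(Q)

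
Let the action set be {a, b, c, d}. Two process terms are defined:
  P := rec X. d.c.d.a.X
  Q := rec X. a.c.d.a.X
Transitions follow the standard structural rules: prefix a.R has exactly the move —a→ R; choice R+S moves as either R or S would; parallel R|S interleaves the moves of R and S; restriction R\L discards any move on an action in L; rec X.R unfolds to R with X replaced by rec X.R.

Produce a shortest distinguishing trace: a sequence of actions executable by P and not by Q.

d

Reachable graph of P (4 states):
  u0 = rec X. d.c.d.a.X | —d→ u1
  u1 = c.d.a.(rec X. d.c.d.a.X) | —c→ u2
  u2 = d.a.(rec X. d.c.d.a.X) | —d→ u3
  u3 = a.(rec X. d.c.d.a.X) | —a→ u0
Reachable graph of Q (4 states):
  v0 = rec X. a.c.d.a.X | —a→ v1
  v1 = c.d.a.(rec X. a.c.d.a.X) | —c→ v2
  v2 = d.a.(rec X. a.c.d.a.X) | —d→ v3
  v3 = a.(rec X. a.c.d.a.X) | —a→ v0
Trace ⟨d⟩ through P, begin at {u0}:
  after d @ step 1: {u1}
  — P admits the full trace.
Trace ⟨d⟩ through Q, begin at {v0}:
  after d @ step 1: ∅ (Q stuck)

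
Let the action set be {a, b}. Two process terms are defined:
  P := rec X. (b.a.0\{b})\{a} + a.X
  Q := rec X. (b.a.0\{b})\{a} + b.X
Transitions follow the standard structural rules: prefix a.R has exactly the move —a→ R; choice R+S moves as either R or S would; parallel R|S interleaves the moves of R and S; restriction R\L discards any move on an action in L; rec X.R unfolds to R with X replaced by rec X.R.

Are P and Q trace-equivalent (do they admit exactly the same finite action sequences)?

P's transition system — 2 states:
  p0 = rec X. (b.a.0\{b})\{a} + a.X ⊢ ··a··> p0, ··b··> p1
  p1 = (a.0\{b})\{a} ⊢ ∅
Q's transition system — 2 states:
  q0 = rec X. (b.a.0\{b})\{a} + b.X ⊢ ··b··> q0, ··b··> q1
  q1 = (a.0\{b})\{a} ⊢ ∅
Run σ = ⟨a⟩ on P: start {p0}
  step 1 (a): {p0}
  ✓ P
Run σ = ⟨a⟩ on Q: start {q0}
  step 1 (a): ∅  — Q cannot continue

NO — witness ⟨a⟩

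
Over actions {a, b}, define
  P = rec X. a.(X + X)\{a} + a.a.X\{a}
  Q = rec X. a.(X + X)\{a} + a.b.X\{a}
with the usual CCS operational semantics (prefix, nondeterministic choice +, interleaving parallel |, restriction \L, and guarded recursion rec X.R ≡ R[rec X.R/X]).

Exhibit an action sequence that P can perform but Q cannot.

aa

P's transition system — 4 states:
  u0 = rec X. a.(X + X)\{a} + a.a.X\{a} :: --a--▸ u1, --a--▸ u2
  u1 = ((rec X. a.(X + X)\{a} + a.a.X\{a}) + (rec X. a.(X + X)\{a} + a.a.X\{a}))\{a} :: ·
  u2 = a.(rec X. a.(X + X)\{a} + a.a.X\{a})\{a} :: --a--▸ u3
  u3 = (rec X. a.(X + X)\{a} + a.a.X\{a})\{a} :: ·
Q's transition system — 4 states:
  v0 = rec X. a.(X + X)\{a} + a.b.X\{a} :: --a--▸ v1, --a--▸ v2
  v1 = ((rec X. a.(X + X)\{a} + a.b.X\{a}) + (rec X. a.(X + X)\{a} + a.b.X\{a}))\{a} :: ·
  v2 = b.(rec X. a.(X + X)\{a} + a.b.X\{a})\{a} :: --b--▸ v3
  v3 = (rec X. a.(X + X)\{a} + a.b.X\{a})\{a} :: ·
Run σ = ⟨aa⟩ on P: start {u0}
  [1] a ⇒ {u1, u2}
  [2] a ⇒ {u3}
  ✓ P
Run σ = ⟨aa⟩ on Q: start {v0}
  [1] a ⇒ {v1, v2}
  [2] a ⇒ ∅ (Q stuck)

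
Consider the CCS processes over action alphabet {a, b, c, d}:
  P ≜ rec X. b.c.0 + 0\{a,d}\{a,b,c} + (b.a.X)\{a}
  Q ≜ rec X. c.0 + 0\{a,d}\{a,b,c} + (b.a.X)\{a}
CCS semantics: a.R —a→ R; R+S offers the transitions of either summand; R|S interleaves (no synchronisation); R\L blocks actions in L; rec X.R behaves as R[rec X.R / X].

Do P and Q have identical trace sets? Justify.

LTS(P): 4 reachable states
  p0 = rec X. b.c.0 + 0\{a,d}\{a,b,c} + (b.a.X)\{a} | =b=> p1, =b=> p2
  p1 = (a.(rec X. b.c.0 + 0\{a,d}\{a,b,c} + (b.a.X)\{a}))\{a} | stopped
  p2 = c.0 | =c=> p3
  p3 = 0 | stopped
LTS(Q): 3 reachable states
  q0 = rec X. c.0 + 0\{a,d}\{a,b,c} + (b.a.X)\{a} | =b=> q1, =c=> q2
  q1 = (a.(rec X. c.0 + 0\{a,d}\{a,b,c} + (b.a.X)\{a}))\{a} | stopped
  q2 = 0 | stopped
Executing bc from P (initial set {p0}):
  step 1 (b): {p1, p2}
  step 2 (c): {p3}
  ✓ P
Executing bc from Q (initial set {q0}):
  step 1 (b): {q1}
  step 2 (c): no successor for Q

traces(P) ≠ traces(Q) — witness ⟨bc⟩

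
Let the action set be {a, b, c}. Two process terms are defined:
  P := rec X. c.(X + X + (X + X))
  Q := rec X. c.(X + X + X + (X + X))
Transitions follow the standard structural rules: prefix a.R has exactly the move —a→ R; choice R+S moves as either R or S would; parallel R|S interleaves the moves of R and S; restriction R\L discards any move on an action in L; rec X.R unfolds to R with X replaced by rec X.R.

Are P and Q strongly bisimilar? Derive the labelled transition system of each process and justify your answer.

YES

LTS(P): 2 reachable states
  p0 = rec X. c.(X + X + (X + X)) ⊢ —c→ p1
  p1 = (rec X. c.(X + X + (X + X))) + (rec X. c.(X + X + (X + X))) + ((rec X. c.(X + X + (X + X))) + (rec X. c.(X + X + (X + X)))) ⊢ —c→ p1
LTS(Q): 2 reachable states
  q0 = rec X. c.(X + X + X + (X + X)) ⊢ —c→ q1
  q1 = (rec X. c.(X + X + X + (X + X))) + (rec X. c.(X + X + X + (X + X))) + (rec X. c.(X + X + X + (X + X))) + ((rec X. c.(X + X + X + (X + X))) + (rec X. c.(X + X + X + (X + X)))) ⊢ —c→ q1
Partition-refinement fixed point:
  B0 = {p0, p1, q0, q1}
p0 ∈ B0, q0 ∈ B0 → same block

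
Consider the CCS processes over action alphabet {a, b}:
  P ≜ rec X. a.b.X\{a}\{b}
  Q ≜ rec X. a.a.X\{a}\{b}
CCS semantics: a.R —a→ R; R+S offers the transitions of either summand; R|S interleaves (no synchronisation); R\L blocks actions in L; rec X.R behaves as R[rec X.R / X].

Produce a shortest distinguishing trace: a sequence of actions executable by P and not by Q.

ab

LTS(P): 3 reachable states
  p0 = rec X. a.b.X\{a}\{b} ⊢ =a=> p1
  p1 = b.(rec X. a.b.X\{a}\{b})\{a}\{b} ⊢ =b=> p2
  p2 = (rec X. a.b.X\{a}\{b})\{a}\{b} ⊢ stopped
LTS(Q): 3 reachable states
  q0 = rec X. a.a.X\{a}\{b} ⊢ =a=> q1
  q1 = a.(rec X. a.a.X\{a}\{b})\{a}\{b} ⊢ =a=> q2
  q2 = (rec X. a.a.X\{a}\{b})\{a}\{b} ⊢ stopped
Trace ⟨ab⟩ through P, begin at {p0}:
  [1] a ⇒ {p1}
  [2] b ⇒ {p2}
  — P admits the full trace.
Trace ⟨ab⟩ through Q, begin at {q0}:
  [1] a ⇒ {q1}
  [2] b ⇒ ∅  — Q cannot continue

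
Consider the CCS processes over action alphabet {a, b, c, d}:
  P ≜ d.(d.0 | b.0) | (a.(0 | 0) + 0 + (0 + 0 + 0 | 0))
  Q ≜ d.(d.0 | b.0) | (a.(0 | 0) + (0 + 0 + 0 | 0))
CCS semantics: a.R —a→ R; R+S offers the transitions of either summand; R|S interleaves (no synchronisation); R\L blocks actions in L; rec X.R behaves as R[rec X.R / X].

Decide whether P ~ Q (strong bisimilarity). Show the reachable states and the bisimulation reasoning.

bisimilar

LTS(P): 10 reachable states
  p0 = d.(d.0 | b.0) | (a.(0 | 0) + 0 + (0 + 0 + 0 | 0)) has moves --a--▸ p1, --d--▸ p2
  p1 = d.(d.0 | b.0) | (0 | 0) has moves --d--▸ p3
  p2 = d.0 | b.0 | (a.(0 | 0) + 0 + (0 + 0 + 0 | 0)) has moves --a--▸ p3, --b--▸ p4, --d--▸ p5
  p3 = d.0 | b.0 | (0 | 0) has moves --b--▸ p6, --d--▸ p7
  p4 = d.0 | 0 | (a.(0 | 0) + 0 + (0 + 0 + 0 | 0)) has moves --a--▸ p6, --d--▸ p8
  p5 = 0 | b.0 | (a.(0 | 0) + 0 + (0 + 0 + 0 | 0)) has moves --a--▸ p7, --b--▸ p8
  p6 = d.0 | 0 | (0 | 0) has moves --d--▸ p9
  p7 = 0 | b.0 | (0 | 0) has moves --b--▸ p9
  p8 = 0 | 0 | (a.(0 | 0) + 0 + (0 + 0 + 0 | 0)) has moves --a--▸ p9
  p9 = 0 | 0 | (0 | 0) has moves (no moves)
LTS(Q): 10 reachable states
  q0 = d.(d.0 | b.0) | (a.(0 | 0) + (0 + 0 + 0 | 0)) has moves --a--▸ q1, --d--▸ q2
  q1 = d.(d.0 | b.0) | (0 | 0) has moves --d--▸ q3
  q2 = d.0 | b.0 | (a.(0 | 0) + (0 + 0 + 0 | 0)) has moves --a--▸ q3, --b--▸ q4, --d--▸ q5
  q3 = d.0 | b.0 | (0 | 0) has moves --b--▸ q6, --d--▸ q7
  q4 = d.0 | 0 | (a.(0 | 0) + (0 + 0 + 0 | 0)) has moves --a--▸ q6, --d--▸ q8
  q5 = 0 | b.0 | (a.(0 | 0) + (0 + 0 + 0 | 0)) has moves --a--▸ q7, --b--▸ q8
  q6 = d.0 | 0 | (0 | 0) has moves --d--▸ q9
  q7 = 0 | b.0 | (0 | 0) has moves --b--▸ q9
  q8 = 0 | 0 | (a.(0 | 0) + (0 + 0 + 0 | 0)) has moves --a--▸ q9
  q9 = 0 | 0 | (0 | 0) has moves (no moves)
Partition-refinement fixed point:
  B0 = {p0, q0}
  B1 = {p2, q2}
  B2 = {p5, q5}
  B3 = {p8, q8}
  B4 = {p9, q9}
  B5 = {p7, q7}
  B6 = {p3, q3}
  B7 = {p6, q6}
  B8 = {p4, q4}
  B9 = {p1, q1}
p0 ∈ B0, q0 ∈ B0 → same block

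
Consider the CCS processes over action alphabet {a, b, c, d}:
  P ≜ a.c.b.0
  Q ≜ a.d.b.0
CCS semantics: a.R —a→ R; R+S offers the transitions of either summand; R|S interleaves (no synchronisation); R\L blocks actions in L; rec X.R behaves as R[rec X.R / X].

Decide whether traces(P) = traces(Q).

P's transition system — 4 states:
  p0 = a.c.b.0 :: --a--▸ p1
  p1 = c.b.0 :: --c--▸ p2
  p2 = b.0 :: --b--▸ p3
  p3 = 0 :: ∅
Q's transition system — 4 states:
  q0 = a.d.b.0 :: --a--▸ q1
  q1 = d.b.0 :: --d--▸ q2
  q2 = b.0 :: --b--▸ q3
  q3 = 0 :: ∅
Trace ⟨ac⟩ through P, begin at {p0}:
  [1] a ⇒ {p1}
  [2] c ⇒ {p2}
  ✓ P
Trace ⟨ac⟩ through Q, begin at {q0}:
  [1] a ⇒ {q1}
  [2] c ⇒ ∅  — Q cannot continue

NO — witness ⟨ac⟩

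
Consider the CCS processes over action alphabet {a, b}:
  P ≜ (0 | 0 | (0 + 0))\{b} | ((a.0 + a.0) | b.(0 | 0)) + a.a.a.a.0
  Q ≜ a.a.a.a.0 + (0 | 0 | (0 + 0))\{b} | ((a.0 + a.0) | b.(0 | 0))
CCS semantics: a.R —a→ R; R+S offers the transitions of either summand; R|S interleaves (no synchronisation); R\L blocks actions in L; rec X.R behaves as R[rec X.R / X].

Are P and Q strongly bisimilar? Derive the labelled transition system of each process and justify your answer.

Reachable graph of P (8 states):
  m0 = (0 | 0 | (0 + 0))\{b} | ((a.0 + a.0) | b.(0 | 0)) + a.a.a.a.0 → =a=> m1, =a=> m2, =b=> m3
  m1 = (0 | 0 | (0 + 0))\{b} | (0 | b.(0 | 0)) → =b=> m4
  m2 = a.a.a.0 → =a=> m5
  m3 = (0 | 0 | (0 + 0))\{b} | ((a.0 + a.0) | (0 | 0)) → =a=> m4
  m4 = (0 | 0 | (0 + 0))\{b} | (0 | (0 | 0)) → (no moves)
  m5 = a.a.0 → =a=> m6
  m6 = a.0 → =a=> m7
  m7 = 0 → (no moves)
Reachable graph of Q (8 states):
  n0 = a.a.a.a.0 + (0 | 0 | (0 + 0))\{b} | ((a.0 + a.0) | b.(0 | 0)) → =a=> n1, =a=> n2, =b=> n3
  n1 = (0 | 0 | (0 + 0))\{b} | (0 | b.(0 | 0)) → =b=> n4
  n2 = a.a.a.0 → =a=> n5
  n3 = (0 | 0 | (0 + 0))\{b} | ((a.0 + a.0) | (0 | 0)) → =a=> n4
  n4 = (0 | 0 | (0 + 0))\{b} | (0 | (0 | 0)) → (no moves)
  n5 = a.a.0 → =a=> n6
  n6 = a.0 → =a=> n7
  n7 = 0 → (no moves)
Bisimilarity quotient blocks:
  B0 = {m0, n0}
  B1 = {m1, n1}
  B2 = {m4, m7, n4, n7}
  B3 = {m3, m6, n3, n6}
  B4 = {m2, n2}
  B5 = {m5, n5}
m0 ∈ B0, n0 ∈ B0 → same block

P ~ Q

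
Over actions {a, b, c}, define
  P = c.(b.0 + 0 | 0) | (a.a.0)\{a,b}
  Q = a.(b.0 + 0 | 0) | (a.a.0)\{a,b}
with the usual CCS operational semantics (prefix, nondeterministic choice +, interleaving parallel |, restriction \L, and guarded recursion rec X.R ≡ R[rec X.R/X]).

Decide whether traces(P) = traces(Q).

LTS(P): 3 reachable states
  s0 = c.(b.0 + 0 | 0) | (a.a.0)\{a,b} has moves -c-> s1
  s1 = (b.0 + 0 | 0) | (a.a.0)\{a,b} has moves -b-> s2
  s2 = 0 | (a.a.0)\{a,b} has moves deadlocked
LTS(Q): 3 reachable states
  t0 = a.(b.0 + 0 | 0) | (a.a.0)\{a,b} has moves -a-> t1
  t1 = (b.0 + 0 | 0) | (a.a.0)\{a,b} has moves -b-> t2
  t2 = 0 | (a.a.0)\{a,b} has moves deadlocked
Run σ = ⟨c⟩ on P: start {s0}
  after c @ step 1: {s1}
  P completes σ.
Run σ = ⟨c⟩ on Q: start {t0}
  after c @ step 1: ∅ (Q stuck)

traces(P) ≠ traces(Q) — witness ⟨c⟩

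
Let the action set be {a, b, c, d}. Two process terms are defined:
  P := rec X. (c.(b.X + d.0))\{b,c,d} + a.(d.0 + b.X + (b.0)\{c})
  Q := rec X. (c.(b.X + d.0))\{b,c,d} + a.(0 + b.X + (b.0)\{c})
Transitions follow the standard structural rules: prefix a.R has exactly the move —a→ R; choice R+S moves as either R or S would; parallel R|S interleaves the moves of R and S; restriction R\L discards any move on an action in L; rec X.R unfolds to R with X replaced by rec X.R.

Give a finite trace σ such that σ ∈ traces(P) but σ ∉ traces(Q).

ad

LTS(P): 4 reachable states
  p0 = rec X. (c.(b.X + d.0))\{b,c,d} + a.(d.0 + b.X + (b.0)\{c}) → -a-> p1
  p1 = d.0 + b.(rec X. (c.(b.X + d.0))\{b,c,d} + a.(d.0 + b.X + (b.0)\{c})) + (b.0)\{c} → -b-> p0, -b-> p2, -d-> p3
  p2 = 0\{c} → stopped
  p3 = 0 → stopped
LTS(Q): 3 reachable states
  q0 = rec X. (c.(b.X + d.0))\{b,c,d} + a.(0 + b.X + (b.0)\{c}) → -a-> q1
  q1 = 0 + b.(rec X. (c.(b.X + d.0))\{b,c,d} + a.(0 + b.X + (b.0)\{c})) + (b.0)\{c} → -b-> q0, -b-> q2
  q2 = 0\{c} → stopped
Executing ad from P (initial set {p0}):
  [1] a ⇒ {p1}
  [2] d ⇒ {p3}
  — P admits the full trace.
Executing ad from Q (initial set {q0}):
  [1] a ⇒ {q1}
  [2] d ⇒ ∅  — Q cannot continue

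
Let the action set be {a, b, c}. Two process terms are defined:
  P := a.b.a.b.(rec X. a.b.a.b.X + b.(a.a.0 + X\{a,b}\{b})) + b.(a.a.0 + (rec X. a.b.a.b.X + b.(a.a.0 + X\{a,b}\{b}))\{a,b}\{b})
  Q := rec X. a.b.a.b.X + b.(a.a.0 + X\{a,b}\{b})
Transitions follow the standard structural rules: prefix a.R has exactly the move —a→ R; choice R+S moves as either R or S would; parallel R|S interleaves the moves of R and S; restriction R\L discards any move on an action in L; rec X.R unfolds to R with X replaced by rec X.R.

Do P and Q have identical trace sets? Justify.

trace-equivalent

Reachable graph of P (8 states):
  u0 = a.b.a.b.(rec X. a.b.a.b.X + b.(a.a.0 + X\{a,b}\{b})) + b.(a.a.0 + (rec X. a.b.a.b.X + b.(a.a.0 + X\{a,b}\{b}))\{a,b}\{b}) has moves —a→ u1, —b→ u2
  u1 = b.a.b.(rec X. a.b.a.b.X + b.(a.a.0 + X\{a,b}\{b})) has moves —b→ u3
  u2 = a.a.0 + (rec X. a.b.a.b.X + b.(a.a.0 + X\{a,b}\{b}))\{a,b}\{b} has moves —a→ u4
  u3 = a.b.(rec X. a.b.a.b.X + b.(a.a.0 + X\{a,b}\{b})) has moves —a→ u5
  u4 = a.0 has moves —a→ u6
  u5 = b.(rec X. a.b.a.b.X + b.(a.a.0 + X\{a,b}\{b})) has moves —b→ u7
  u6 = 0 has moves ·
  u7 = rec X. a.b.a.b.X + b.(a.a.0 + X\{a,b}\{b}) has moves —a→ u1, —b→ u2
Reachable graph of Q (7 states):
  v0 = rec X. a.b.a.b.X + b.(a.a.0 + X\{a,b}\{b}) has moves —a→ v1, —b→ v2
  v1 = b.a.b.(rec X. a.b.a.b.X + b.(a.a.0 + X\{a,b}\{b})) has moves —b→ v3
  v2 = a.a.0 + (rec X. a.b.a.b.X + b.(a.a.0 + X\{a,b}\{b}))\{a,b}\{b} has moves —a→ v4
  v3 = a.b.(rec X. a.b.a.b.X + b.(a.a.0 + X\{a,b}\{b})) has moves —a→ v5
  v4 = a.0 has moves —a→ v6
  v5 = b.(rec X. a.b.a.b.X + b.(a.a.0 + X\{a,b}\{b})) has moves —b→ v0
  v6 = 0 has moves ·
Partition-refinement fixed point:
  B0 = {u0, u7, v0}
  B1 = {u1, v1}
  B2 = {u3, v3}
  B3 = {u5, v5}
  B4 = {u2, v2}
  B5 = {u4, v4}
  B6 = {u6, v6}
u0 ∈ B0, v0 ∈ B0 → same block
Bisimilar ⇒ trace-equivalent.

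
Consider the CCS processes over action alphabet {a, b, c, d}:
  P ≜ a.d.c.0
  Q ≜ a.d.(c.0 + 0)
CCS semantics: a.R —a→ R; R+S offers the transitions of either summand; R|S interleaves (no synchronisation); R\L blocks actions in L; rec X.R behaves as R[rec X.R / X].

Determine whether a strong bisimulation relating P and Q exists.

Reachable graph of P (4 states):
  m0 = a.d.c.0 | —a→ m1
  m1 = d.c.0 | —d→ m2
  m2 = c.0 | —c→ m3
  m3 = 0 | stopped
Reachable graph of Q (4 states):
  n0 = a.d.(c.0 + 0) | —a→ n1
  n1 = d.(c.0 + 0) | —d→ n2
  n2 = c.0 + 0 | —c→ n3
  n3 = 0 | stopped
Bisimilarity quotient blocks:
  B0 = {m0, n0}
  B1 = {m1, n1}
  B2 = {m2, n2}
  B3 = {m3, n3}
m0 ∈ B0, n0 ∈ B0 → same block

bisimilar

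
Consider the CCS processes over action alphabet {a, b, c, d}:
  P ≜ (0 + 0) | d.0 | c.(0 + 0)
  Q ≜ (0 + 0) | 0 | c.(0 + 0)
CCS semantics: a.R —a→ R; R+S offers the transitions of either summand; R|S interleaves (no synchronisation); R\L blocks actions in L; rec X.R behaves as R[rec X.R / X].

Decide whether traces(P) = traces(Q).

LTS(P): 4 reachable states
  p0 = (0 + 0) | d.0 | c.(0 + 0) | —c→ p1, —d→ p2
  p1 = (0 + 0) | d.0 | (0 + 0) | —d→ p3
  p2 = (0 + 0) | 0 | c.(0 + 0) | —c→ p3
  p3 = (0 + 0) | 0 | (0 + 0) | ·
LTS(Q): 2 reachable states
  q0 = (0 + 0) | 0 | c.(0 + 0) | —c→ q1
  q1 = (0 + 0) | 0 | (0 + 0) | ·
Executing d from P (initial set {p0}):
  [1] d ⇒ {p2}
  P completes σ.
Executing d from Q (initial set {q0}):
  [1] d ⇒ ∅  — Q cannot continue

NO — witness ⟨d⟩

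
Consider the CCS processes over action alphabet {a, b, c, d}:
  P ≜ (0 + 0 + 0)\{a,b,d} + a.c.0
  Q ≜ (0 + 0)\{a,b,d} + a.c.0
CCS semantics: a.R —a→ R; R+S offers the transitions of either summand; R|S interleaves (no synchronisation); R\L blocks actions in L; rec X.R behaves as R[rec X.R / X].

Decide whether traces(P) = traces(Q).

LTS(P): 3 reachable states
  p0 = (0 + 0 + 0)\{a,b,d} + a.c.0 → -a-> p1
  p1 = c.0 → -c-> p2
  p2 = 0 → ∅
LTS(Q): 3 reachable states
  q0 = (0 + 0)\{a,b,d} + a.c.0 → -a-> q1
  q1 = c.0 → -c-> q2
  q2 = 0 → ∅
Coarsest stable partition (strong bisimilarity classes):
  B0 = {p0, q0}
  B1 = {p1, q1}
  B2 = {p2, q2}
p0 ∈ B0, q0 ∈ B0 → same block
Bisimilar ⇒ trace-equivalent.

trace-equivalent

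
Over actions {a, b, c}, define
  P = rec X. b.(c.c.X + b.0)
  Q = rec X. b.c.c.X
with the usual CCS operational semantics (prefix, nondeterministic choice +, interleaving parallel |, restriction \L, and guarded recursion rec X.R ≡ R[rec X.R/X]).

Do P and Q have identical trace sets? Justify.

P's transition system — 4 states:
  m0 = rec X. b.(c.c.X + b.0) | =b=> m1
  m1 = c.c.(rec X. b.(c.c.X + b.0)) + b.0 | =b=> m2, =c=> m3
  m2 = 0 | (no moves)
  m3 = c.(rec X. b.(c.c.X + b.0)) | =c=> m0
Q's transition system — 3 states:
  n0 = rec X. b.c.c.X | =b=> n1
  n1 = c.c.(rec X. b.c.c.X) | =c=> n2
  n2 = c.(rec X. b.c.c.X) | =c=> n0
Executing bb from P (initial set {m0}):
  step 1 (b): {m1}
  step 2 (b): {m2}
  P completes σ.
Executing bb from Q (initial set {n0}):
  step 1 (b): {n1}
  step 2 (b): ∅ (Q stuck)

trace-distinct — witness ⟨bb⟩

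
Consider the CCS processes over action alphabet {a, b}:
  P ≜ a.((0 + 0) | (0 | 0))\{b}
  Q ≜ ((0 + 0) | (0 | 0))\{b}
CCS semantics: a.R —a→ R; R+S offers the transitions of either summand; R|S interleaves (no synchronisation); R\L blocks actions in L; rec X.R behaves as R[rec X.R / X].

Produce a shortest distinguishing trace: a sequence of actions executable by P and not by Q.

LTS(P): 2 reachable states
  u0 = a.((0 + 0) | (0 | 0))\{b} | -a-> u1
  u1 = ((0 + 0) | (0 | 0))\{b} | deadlocked
LTS(Q): 1 reachable states
  v0 = ((0 + 0) | (0 | 0))\{b} | deadlocked
Trace ⟨a⟩ through P, begin at {u0}:
  step 1 (a): {u1}
  P completes σ.
Trace ⟨a⟩ through Q, begin at {v0}:
  step 1 (a): ∅ (Q stuck)

a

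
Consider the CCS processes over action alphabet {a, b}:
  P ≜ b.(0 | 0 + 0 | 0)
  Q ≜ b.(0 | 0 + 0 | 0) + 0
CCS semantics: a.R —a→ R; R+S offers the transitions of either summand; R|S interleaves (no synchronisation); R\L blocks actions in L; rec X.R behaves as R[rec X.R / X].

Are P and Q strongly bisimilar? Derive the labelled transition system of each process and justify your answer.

YES

P's transition system — 2 states:
  m0 = b.(0 | 0 + 0 | 0) | -b-> m1
  m1 = 0 | 0 + 0 | 0 | deadlocked
Q's transition system — 2 states:
  n0 = b.(0 | 0 + 0 | 0) + 0 | -b-> n1
  n1 = 0 | 0 + 0 | 0 | deadlocked
Bisimilarity quotient blocks:
  B0 = {m0, n0}
  B1 = {m1, n1}
m0 ∈ B0, n0 ∈ B0 → same block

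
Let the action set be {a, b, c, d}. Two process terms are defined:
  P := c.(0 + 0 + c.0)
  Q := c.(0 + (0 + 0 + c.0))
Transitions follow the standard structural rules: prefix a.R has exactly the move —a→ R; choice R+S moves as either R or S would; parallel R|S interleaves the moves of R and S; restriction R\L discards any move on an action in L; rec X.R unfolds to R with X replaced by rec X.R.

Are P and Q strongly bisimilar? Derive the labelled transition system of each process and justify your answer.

LTS(P): 3 reachable states
  s0 = c.(0 + 0 + c.0) ⊢ —c→ s1
  s1 = 0 + 0 + c.0 ⊢ —c→ s2
  s2 = 0 ⊢ deadlocked
LTS(Q): 3 reachable states
  t0 = c.(0 + (0 + 0 + c.0)) ⊢ —c→ t1
  t1 = 0 + (0 + 0 + c.0) ⊢ —c→ t2
  t2 = 0 ⊢ deadlocked
Coarsest stable partition (strong bisimilarity classes):
  B0 = {s0, t0}
  B1 = {s1, t1}
  B2 = {s2, t2}
s0 ∈ B0, t0 ∈ B0 → same block

P ~ Q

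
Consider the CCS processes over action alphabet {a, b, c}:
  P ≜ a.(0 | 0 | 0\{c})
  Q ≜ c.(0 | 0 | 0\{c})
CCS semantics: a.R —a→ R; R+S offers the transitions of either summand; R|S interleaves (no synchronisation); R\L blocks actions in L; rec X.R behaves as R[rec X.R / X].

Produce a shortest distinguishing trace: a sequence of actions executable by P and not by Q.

a

LTS(P): 2 reachable states
  m0 = a.(0 | 0 | 0\{c}) ⊢ —a→ m1
  m1 = 0 | 0 | 0\{c} ⊢ ∅
LTS(Q): 2 reachable states
  n0 = c.(0 | 0 | 0\{c}) ⊢ —c→ n1
  n1 = 0 | 0 | 0\{c} ⊢ ∅
Run σ = ⟨a⟩ on P: start {m0}
  after a @ step 1: {m1}
  ✓ P
Run σ = ⟨a⟩ on Q: start {n0}
  after a @ step 1: no successor for Q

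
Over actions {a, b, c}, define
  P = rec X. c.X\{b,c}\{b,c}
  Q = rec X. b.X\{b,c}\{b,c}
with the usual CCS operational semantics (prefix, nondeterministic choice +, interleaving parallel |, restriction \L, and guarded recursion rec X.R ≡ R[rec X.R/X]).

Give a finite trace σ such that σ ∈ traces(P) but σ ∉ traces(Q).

c

P's transition system — 2 states:
  u0 = rec X. c.X\{b,c}\{b,c} | —c→ u1
  u1 = (rec X. c.X\{b,c}\{b,c})\{b,c}\{b,c} | stopped
Q's transition system — 2 states:
  v0 = rec X. b.X\{b,c}\{b,c} | —b→ v1
  v1 = (rec X. b.X\{b,c}\{b,c})\{b,c}\{b,c} | stopped
Run σ = ⟨c⟩ on P: start {u0}
  step 1 (c): {u1}
  P completes σ.
Run σ = ⟨c⟩ on Q: start {v0}
  step 1 (c): no successor for Q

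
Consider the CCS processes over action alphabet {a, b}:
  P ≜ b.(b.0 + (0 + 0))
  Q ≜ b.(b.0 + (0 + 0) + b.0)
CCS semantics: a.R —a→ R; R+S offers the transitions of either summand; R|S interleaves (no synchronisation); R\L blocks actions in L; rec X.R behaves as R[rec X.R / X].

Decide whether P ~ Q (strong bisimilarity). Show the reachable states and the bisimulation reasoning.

bisimilar

Reachable graph of P (3 states):
  p0 = b.(b.0 + (0 + 0)) has moves =b=> p1
  p1 = b.0 + (0 + 0) has moves =b=> p2
  p2 = 0 has moves (no moves)
Reachable graph of Q (3 states):
  q0 = b.(b.0 + (0 + 0) + b.0) has moves =b=> q1
  q1 = b.0 + (0 + 0) + b.0 has moves =b=> q2
  q2 = 0 has moves (no moves)
Partition-refinement fixed point:
  B0 = {p0, q0}
  B1 = {p1, q1}
  B2 = {p2, q2}
p0 ∈ B0, q0 ∈ B0 → same block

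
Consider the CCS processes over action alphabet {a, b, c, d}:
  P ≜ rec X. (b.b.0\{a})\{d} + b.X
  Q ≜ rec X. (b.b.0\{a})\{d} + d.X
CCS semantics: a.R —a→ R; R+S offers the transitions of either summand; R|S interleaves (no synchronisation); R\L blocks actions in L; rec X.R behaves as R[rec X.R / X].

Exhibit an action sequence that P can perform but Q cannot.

Reachable graph of P (3 states):
  m0 = rec X. (b.b.0\{a})\{d} + b.X → -b-> m0, -b-> m1
  m1 = (b.0\{a})\{d} → -b-> m2
  m2 = 0\{a}\{d} → stopped
Reachable graph of Q (3 states):
  n0 = rec X. (b.b.0\{a})\{d} + d.X → -b-> n1, -d-> n0
  n1 = (b.0\{a})\{d} → -b-> n2
  n2 = 0\{a}\{d} → stopped
Run σ = ⟨bbb⟩ on P: start {m0}
  after b @ step 1: {m0, m1}
  after b @ step 2: {m0, m1, m2}
  after b @ step 3: {m0, m1, m2}
  P completes σ.
Run σ = ⟨bbb⟩ on Q: start {n0}
  after b @ step 1: {n1}
  after b @ step 2: {n2}
  after b @ step 3: ∅ (Q stuck)

bbb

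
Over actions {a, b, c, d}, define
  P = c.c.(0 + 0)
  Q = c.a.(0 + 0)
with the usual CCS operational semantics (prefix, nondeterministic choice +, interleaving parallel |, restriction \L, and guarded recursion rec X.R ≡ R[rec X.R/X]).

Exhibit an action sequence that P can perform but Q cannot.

Reachable graph of P (3 states):
  s0 = c.c.(0 + 0) ⊢ --c--▸ s1
  s1 = c.(0 + 0) ⊢ --c--▸ s2
  s2 = 0 + 0 ⊢ (no moves)
Reachable graph of Q (3 states):
  t0 = c.a.(0 + 0) ⊢ --c--▸ t1
  t1 = a.(0 + 0) ⊢ --a--▸ t2
  t2 = 0 + 0 ⊢ (no moves)
Trace ⟨cc⟩ through P, begin at {s0}:
  [1] c ⇒ {s1}
  [2] c ⇒ {s2}
  ✓ P
Trace ⟨cc⟩ through Q, begin at {t0}:
  [1] c ⇒ {t1}
  [2] c ⇒ ∅ (Q stuck)

cc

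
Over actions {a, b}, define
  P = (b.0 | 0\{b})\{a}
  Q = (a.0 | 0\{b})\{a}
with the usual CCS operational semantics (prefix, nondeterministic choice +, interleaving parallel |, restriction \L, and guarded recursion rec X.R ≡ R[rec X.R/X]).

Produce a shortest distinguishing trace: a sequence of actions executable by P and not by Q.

Reachable graph of P (2 states):
  s0 = (b.0 | 0\{b})\{a} → =b=> s1
  s1 = (0 | 0\{b})\{a} → ·
Reachable graph of Q (1 states):
  t0 = (a.0 | 0\{b})\{a} → ·
Trace ⟨b⟩ through P, begin at {s0}:
  [1] b ⇒ {s1}
  P completes σ.
Trace ⟨b⟩ through Q, begin at {t0}:
  [1] b ⇒ no successor for Q

b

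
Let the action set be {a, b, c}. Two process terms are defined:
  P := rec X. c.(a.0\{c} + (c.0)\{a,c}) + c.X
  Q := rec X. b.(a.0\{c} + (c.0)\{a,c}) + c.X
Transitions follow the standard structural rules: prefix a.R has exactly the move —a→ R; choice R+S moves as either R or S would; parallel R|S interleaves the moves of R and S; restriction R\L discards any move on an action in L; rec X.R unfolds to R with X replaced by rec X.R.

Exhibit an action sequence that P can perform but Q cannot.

LTS(P): 3 reachable states
  m0 = rec X. c.(a.0\{c} + (c.0)\{a,c}) + c.X ⊢ --c--▸ m0, --c--▸ m1
  m1 = a.0\{c} + (c.0)\{a,c} ⊢ --a--▸ m2
  m2 = 0\{c} ⊢ ∅
LTS(Q): 3 reachable states
  n0 = rec X. b.(a.0\{c} + (c.0)\{a,c}) + c.X ⊢ --b--▸ n1, --c--▸ n0
  n1 = a.0\{c} + (c.0)\{a,c} ⊢ --a--▸ n2
  n2 = 0\{c} ⊢ ∅
Run σ = ⟨ca⟩ on P: start {m0}
  step 1 (c): {m0, m1}
  step 2 (a): {m2}
  P completes σ.
Run σ = ⟨ca⟩ on Q: start {n0}
  step 1 (c): {n0}
  step 2 (a): ∅ (Q stuck)

ca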